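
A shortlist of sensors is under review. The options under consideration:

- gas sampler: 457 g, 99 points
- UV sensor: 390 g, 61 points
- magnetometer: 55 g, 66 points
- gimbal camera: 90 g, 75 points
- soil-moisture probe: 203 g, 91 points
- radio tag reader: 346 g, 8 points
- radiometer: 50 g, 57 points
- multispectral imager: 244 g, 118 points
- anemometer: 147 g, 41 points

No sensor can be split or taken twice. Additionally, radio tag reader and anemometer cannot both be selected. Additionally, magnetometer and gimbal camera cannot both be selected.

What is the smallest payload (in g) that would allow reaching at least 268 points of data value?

Minimise g subject to total data value ≥ 268.
magnetometer + radiometer + multispectral imager + anemometer: 282 data value at 496 g.
Any bundle with less than 496 g falls short of 268.

496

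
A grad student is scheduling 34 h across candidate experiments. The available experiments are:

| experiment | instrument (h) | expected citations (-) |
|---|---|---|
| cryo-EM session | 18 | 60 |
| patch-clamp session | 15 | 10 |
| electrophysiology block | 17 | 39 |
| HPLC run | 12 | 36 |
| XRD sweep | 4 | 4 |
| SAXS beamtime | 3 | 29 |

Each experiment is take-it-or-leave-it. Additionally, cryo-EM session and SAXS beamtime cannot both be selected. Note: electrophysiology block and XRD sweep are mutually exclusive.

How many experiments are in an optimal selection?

Best achievable expected citations is 104.
For example electrophysiology block + HPLC run + SAXS beamtime achieves it, using 32 h.
Any selection reaching 104 contains exactly 3 experiments.

3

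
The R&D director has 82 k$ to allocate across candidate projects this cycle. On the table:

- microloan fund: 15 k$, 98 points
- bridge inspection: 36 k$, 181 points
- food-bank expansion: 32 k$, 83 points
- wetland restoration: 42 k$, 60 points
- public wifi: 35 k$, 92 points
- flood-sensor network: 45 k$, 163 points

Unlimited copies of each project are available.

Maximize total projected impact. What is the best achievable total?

490

The ratio ordering already packs tightly: 5×microloan fund, 75 k$, 490.
Every other selection either busts 82 k$ or fails to beat 490.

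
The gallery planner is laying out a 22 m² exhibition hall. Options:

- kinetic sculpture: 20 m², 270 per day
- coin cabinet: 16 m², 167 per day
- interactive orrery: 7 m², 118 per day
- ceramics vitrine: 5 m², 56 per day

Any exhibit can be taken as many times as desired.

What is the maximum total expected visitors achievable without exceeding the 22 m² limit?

354

Best packing: 3×interactive orrery — 21 m², 354 total.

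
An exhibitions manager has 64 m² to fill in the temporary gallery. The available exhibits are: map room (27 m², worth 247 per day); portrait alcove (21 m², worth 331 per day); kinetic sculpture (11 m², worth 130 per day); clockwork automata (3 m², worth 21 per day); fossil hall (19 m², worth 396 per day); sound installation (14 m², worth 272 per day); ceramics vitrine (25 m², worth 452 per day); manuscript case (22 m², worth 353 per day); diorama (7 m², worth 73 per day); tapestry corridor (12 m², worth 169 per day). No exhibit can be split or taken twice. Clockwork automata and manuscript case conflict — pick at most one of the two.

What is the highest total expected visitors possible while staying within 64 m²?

1141

Clockwork automata + fossil hall + sound installation + ceramics vitrine uses 61 of the 64 m² and totals 1141.
No other feasible combination exceeds 1141.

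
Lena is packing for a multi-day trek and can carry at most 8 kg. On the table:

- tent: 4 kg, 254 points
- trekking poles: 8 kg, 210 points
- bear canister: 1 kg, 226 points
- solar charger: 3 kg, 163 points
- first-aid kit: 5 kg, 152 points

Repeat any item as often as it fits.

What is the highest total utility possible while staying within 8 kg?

1808

By utility per kg: bear canister 226.00, tent 63.50, solar charger 54.33 lead.
The ratio ordering already packs tightly: 8×bear canister, 8 kg, 1808.
No other feasible combination exceeds 1808.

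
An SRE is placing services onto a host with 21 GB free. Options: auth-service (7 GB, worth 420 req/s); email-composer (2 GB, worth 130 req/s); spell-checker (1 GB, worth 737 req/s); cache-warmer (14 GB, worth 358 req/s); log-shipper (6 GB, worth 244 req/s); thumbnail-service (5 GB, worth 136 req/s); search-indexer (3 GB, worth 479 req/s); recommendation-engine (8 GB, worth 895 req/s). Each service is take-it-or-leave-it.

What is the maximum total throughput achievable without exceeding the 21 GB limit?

Ranking by ratio (throughput/GB): spell-checker 737.00, search-indexer 159.67, recommendation-engine 111.88, email-composer 65.00.
Taking auth-service + email-composer + spell-checker + search-indexer + recommendation-engine: 21 GB used, 2661 in throughput.
Nothing else within 21 GB beats 2661.

2661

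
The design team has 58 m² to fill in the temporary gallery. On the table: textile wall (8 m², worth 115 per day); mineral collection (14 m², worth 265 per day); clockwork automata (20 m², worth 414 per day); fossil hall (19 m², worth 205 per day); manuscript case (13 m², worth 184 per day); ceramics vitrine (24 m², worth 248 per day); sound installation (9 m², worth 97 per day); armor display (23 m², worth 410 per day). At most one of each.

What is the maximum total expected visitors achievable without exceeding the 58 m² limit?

Taking mineral collection + clockwork automata + armor display: 57 m² used, 1089 in expected visitors.
Next best is clockwork automata + manuscript case + armor display at 1008 (56 m²) — short by 81.

1089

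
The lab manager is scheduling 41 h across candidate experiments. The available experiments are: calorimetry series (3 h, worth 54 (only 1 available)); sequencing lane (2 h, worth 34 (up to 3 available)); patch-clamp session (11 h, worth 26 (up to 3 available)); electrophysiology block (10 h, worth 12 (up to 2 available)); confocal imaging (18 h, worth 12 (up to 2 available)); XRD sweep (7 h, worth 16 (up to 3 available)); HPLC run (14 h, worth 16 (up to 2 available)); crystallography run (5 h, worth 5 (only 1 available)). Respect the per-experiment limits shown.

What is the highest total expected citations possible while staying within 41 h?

Density check — calorimetry series 18.00, sequencing lane 17.00, patch-clamp session 2.36, XRD sweep 2.29 are the best per h.
Filling by ratio: calorimetry series + 3×sequencing lane + 2×patch-clamp session + XRD sweep for 224, with 3 h left unused.
Dropping patch-clamp session frees 11 h; slotting in 2×XRD sweep (14 h) lifts the total to 230 at 41 h.

230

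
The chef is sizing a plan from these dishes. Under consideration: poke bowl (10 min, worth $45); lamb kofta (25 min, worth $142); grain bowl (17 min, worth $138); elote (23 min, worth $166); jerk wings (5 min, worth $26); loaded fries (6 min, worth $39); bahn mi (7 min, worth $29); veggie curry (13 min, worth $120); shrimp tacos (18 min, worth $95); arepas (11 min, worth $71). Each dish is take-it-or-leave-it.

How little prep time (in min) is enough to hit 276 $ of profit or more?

Need the lightest bundle worth ≥ 276.
grain bowl + jerk wings + veggie curry: 284 profit at 35 min.
Any bundle with less than 35 min falls short of 276.

35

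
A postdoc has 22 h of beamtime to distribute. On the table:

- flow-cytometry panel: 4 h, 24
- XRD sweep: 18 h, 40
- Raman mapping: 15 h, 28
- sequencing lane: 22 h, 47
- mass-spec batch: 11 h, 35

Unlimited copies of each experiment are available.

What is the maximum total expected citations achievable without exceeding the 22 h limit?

Density check — flow-cytometry panel 6.00, mass-spec batch 3.18, XRD sweep 2.22 are the best per h.
Best packing: 5×flow-cytometry panel — 20 h, 120 total.

120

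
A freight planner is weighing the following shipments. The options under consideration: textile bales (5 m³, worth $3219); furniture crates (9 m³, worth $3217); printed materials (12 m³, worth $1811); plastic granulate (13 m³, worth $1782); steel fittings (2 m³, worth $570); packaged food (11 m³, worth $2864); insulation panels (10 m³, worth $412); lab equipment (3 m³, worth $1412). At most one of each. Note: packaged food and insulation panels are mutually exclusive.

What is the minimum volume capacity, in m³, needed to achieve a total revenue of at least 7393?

Minimise m³ subject to total revenue ≥ 7393.
textile bales + furniture crates + lab equipment: 7848 revenue at 17 m³.
Below 17 m³ the best achievable stays under 7393.

17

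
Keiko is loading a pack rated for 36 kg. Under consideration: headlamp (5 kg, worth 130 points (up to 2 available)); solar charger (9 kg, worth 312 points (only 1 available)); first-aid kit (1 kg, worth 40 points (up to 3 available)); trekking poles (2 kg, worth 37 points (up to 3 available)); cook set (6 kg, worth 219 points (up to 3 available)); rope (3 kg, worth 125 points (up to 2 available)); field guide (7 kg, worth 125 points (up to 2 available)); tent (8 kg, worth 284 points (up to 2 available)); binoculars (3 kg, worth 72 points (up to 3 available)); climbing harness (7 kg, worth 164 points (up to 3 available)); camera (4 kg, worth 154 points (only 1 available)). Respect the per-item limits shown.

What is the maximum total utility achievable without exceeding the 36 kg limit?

Ranking by ratio (utility/kg): rope 41.67, first-aid kit 40.00, camera 38.50, cook set 36.50.
A density-first pass picks headlamp + 3×first-aid kit + 3×cook set + 2×rope + camera — 1311 at 36 kg.
Replace headlamp and 3×first-aid kit with tent: the trade gains 34 net, giving 1345 at 36 kg.
That's the maximum — no swap from here does better than 1345.

1345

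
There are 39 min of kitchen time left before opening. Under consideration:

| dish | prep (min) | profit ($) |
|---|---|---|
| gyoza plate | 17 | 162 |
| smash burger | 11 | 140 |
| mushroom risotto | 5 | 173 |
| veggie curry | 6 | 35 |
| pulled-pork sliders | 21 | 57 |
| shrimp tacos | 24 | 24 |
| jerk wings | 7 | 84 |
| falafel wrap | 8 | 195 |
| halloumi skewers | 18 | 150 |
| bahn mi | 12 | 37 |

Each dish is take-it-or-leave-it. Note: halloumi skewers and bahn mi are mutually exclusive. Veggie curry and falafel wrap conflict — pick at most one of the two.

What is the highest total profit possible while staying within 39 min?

Density check — mushroom risotto 34.60, falafel wrap 24.38, smash burger 12.73 are the best per min.
Taking gyoza plate + mushroom risotto + jerk wings + falafel wrap: 37 min used, 614 in profit.
Next best is mushroom risotto + jerk wings + falafel wrap + halloumi skewers at 602 (38 min) — short by 12.

614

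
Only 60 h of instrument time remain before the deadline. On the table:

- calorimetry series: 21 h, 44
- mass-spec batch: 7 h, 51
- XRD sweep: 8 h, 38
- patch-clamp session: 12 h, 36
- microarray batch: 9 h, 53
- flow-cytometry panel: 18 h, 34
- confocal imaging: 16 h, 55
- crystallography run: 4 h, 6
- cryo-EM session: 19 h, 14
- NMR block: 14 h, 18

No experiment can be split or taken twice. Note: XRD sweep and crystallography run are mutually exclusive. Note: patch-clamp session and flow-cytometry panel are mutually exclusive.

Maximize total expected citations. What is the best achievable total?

233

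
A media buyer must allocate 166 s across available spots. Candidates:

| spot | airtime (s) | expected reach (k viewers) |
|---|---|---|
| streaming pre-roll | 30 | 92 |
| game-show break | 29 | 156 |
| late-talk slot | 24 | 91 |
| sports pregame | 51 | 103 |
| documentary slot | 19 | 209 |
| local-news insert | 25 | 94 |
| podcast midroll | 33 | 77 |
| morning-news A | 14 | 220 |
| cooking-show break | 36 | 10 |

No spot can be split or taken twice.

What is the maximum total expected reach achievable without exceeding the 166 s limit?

873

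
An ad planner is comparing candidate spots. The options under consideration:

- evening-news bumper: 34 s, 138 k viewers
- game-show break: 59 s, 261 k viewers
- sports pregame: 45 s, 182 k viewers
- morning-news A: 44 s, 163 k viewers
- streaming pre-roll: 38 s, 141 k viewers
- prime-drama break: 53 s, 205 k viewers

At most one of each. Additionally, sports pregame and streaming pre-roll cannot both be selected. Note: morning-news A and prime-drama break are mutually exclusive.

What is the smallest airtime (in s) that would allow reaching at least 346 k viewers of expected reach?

91

Look for the lowest-airtime combination reaching 346.
streaming pre-roll + prime-drama break: 346 expected reach at 91 s.
Any bundle with less than 91 s falls short of 346.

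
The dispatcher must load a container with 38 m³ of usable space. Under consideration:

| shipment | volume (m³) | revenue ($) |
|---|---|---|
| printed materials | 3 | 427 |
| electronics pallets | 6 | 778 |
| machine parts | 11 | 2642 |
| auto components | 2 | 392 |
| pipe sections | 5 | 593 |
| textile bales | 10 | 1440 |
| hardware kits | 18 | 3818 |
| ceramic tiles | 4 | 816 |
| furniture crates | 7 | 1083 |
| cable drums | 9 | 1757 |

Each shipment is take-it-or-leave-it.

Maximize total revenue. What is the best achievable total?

8217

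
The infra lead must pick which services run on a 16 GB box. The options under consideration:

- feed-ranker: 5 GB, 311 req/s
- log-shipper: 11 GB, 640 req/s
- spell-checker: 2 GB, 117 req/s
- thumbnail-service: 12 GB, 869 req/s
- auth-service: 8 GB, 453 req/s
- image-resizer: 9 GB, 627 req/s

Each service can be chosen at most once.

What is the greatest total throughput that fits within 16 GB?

The ratio heuristic lands on spell-checker + thumbnail-service (986) but leaves 2 GB idle.
Dropping thumbnail-service frees 12 GB; slotting in feed-ranker + image-resizer (14 GB) lifts the total to 1055 at 16 GB.
Runner-up spell-checker + thumbnail-service tops out at 986.

1055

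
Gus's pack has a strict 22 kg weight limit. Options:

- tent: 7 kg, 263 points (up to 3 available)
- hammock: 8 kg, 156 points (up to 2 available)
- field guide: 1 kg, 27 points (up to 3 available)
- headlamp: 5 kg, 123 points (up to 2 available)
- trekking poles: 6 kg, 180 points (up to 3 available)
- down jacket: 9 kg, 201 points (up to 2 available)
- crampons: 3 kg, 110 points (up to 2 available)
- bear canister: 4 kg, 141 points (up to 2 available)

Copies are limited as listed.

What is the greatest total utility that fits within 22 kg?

816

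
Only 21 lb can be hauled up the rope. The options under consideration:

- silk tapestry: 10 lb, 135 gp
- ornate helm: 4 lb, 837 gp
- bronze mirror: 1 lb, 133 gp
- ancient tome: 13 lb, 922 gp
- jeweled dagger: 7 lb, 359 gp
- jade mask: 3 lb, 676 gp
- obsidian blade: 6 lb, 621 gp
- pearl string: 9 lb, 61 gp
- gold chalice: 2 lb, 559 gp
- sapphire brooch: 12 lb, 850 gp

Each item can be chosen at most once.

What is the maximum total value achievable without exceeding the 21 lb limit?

2922

A density-first pass picks ornate helm + bronze mirror + jade mask + obsidian blade + gold chalice — 2826 at 16 lb.
Dropping bronze mirror and obsidian blade frees 7 lb; slotting in sapphire brooch (12 lb) lifts the total to 2922 at 21 lb.
Next best is ornate helm + bronze mirror + jade mask + obsidian blade + gold chalice at 2826 (16 lb) — short by 96.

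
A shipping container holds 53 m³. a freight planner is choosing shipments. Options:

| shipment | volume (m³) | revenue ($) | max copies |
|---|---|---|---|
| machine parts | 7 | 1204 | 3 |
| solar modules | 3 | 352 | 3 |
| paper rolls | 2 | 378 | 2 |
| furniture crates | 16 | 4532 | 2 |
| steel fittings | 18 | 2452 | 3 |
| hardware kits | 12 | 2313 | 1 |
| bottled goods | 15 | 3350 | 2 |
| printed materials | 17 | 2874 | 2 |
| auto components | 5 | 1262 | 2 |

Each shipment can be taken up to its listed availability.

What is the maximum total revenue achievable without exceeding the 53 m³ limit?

A density-first pass picks machine parts + 2×paper rolls + 2×furniture crates + 2×auto components — 13548 at 53 m³.
The 16 m³ tied up in machine parts and 2×paper rolls and auto components is better spent on bottled goods — total rises to 13676 (52 m³).
Every other selection either busts 53 m³ or exceeds an availability limit or fails to beat 13676.

13676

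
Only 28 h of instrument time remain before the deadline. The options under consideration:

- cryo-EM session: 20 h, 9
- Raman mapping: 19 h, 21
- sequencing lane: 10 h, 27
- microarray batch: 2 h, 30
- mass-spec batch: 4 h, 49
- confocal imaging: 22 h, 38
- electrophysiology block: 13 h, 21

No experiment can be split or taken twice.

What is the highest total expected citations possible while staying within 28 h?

117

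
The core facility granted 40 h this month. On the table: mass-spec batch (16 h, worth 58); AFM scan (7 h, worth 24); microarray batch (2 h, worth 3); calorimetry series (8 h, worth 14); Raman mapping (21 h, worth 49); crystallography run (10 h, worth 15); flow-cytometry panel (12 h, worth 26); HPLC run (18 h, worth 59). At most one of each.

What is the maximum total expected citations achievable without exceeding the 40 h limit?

120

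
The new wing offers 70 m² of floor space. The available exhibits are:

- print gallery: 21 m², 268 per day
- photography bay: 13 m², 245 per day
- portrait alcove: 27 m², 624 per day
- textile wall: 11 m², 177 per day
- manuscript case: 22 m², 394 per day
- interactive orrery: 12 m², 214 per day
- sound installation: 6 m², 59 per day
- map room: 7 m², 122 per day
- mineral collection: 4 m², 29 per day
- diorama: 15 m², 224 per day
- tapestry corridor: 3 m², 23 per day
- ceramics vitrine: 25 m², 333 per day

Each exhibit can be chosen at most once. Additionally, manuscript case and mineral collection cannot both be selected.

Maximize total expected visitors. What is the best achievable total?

1385

Photography bay + portrait alcove + manuscript case + map room uses 69 of the 70 m² and totals 1385.
That's the maximum — no feasible swap from here does better than 1385.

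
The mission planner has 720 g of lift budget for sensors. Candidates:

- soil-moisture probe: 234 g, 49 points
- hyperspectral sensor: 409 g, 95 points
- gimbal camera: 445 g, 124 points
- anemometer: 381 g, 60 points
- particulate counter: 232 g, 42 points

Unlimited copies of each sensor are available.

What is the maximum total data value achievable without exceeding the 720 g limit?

173

Best packing: soil-moisture probe + gimbal camera — 679 g, 173 total.
The spare 41 g is too small for any remaining sensor, and no exchange beats 173.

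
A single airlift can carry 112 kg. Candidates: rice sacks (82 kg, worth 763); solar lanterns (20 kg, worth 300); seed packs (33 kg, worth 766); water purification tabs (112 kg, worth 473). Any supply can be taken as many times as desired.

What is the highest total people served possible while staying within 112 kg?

2298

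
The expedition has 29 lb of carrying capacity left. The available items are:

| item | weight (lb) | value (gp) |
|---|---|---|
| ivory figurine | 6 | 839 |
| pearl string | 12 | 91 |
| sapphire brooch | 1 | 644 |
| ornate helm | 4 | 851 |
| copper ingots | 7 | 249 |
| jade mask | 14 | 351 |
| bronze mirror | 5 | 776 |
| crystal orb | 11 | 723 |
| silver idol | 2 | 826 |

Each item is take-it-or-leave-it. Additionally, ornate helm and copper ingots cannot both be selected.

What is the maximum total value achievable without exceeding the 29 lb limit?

Ivory figurine + sapphire brooch + ornate helm + bronze mirror + crystal orb + silver idol uses 29 of the 29 lb and totals 4659.
Next best is ivory figurine + ornate helm + bronze mirror + crystal orb + silver idol at 4015 (28 lb) — short by 644.

4659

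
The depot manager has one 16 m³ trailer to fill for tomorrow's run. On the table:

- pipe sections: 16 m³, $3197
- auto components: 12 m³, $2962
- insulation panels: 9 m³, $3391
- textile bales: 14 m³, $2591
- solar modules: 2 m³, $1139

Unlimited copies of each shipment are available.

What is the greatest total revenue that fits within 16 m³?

9112

Best packing: 8×solar modules — 16 m³, 9112 total.
No other feasible combination exceeds 9112.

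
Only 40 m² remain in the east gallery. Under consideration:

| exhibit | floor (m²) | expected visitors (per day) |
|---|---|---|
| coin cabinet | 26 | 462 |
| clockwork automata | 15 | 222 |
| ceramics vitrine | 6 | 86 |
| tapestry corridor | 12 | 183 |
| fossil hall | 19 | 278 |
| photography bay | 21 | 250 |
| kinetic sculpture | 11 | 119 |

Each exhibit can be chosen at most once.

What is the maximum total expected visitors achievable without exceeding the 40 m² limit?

The ratio ordering already packs tightly: coin cabinet + tapestry corridor, 38 m², 645.
The closest alternative, clockwork automata + ceramics vitrine + fossil hall, reaches only 586.

645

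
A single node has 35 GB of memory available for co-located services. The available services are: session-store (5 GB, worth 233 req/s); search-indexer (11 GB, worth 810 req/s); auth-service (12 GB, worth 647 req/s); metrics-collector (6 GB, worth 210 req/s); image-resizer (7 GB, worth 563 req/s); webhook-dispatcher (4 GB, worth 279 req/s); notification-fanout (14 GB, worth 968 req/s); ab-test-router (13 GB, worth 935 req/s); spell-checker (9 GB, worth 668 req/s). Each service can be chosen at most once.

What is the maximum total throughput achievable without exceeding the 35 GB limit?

By throughput per GB: image-resizer 80.43, spell-checker 74.22, search-indexer 73.64, ab-test-router 71.92 lead.
A density-first pass picks search-indexer + image-resizer + webhook-dispatcher + spell-checker — 2320 at 31 GB.
Replace spell-checker with ab-test-router: the trade gains 267 net, giving 2587 at 35 GB.
No other feasible combination exceeds 2587.

2587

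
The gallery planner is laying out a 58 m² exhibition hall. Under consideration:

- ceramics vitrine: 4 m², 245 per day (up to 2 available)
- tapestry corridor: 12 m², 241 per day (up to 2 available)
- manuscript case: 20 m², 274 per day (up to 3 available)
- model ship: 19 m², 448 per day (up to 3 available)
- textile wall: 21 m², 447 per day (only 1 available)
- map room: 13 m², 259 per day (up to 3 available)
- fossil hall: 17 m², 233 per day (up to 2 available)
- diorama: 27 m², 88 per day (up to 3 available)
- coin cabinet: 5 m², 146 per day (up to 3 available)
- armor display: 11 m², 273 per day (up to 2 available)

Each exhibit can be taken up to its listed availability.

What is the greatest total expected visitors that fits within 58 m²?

1733

Taking the top-ratio exhibits first gives 2×ceramics vitrine + tapestry corridor + 3×coin cabinet + 2×armor display for 1715 (57 m²).
The 12 m² tied up in tapestry corridor is better spent on map room — total rises to 1733 (58 m²).
Every other selection either busts 58 m² or exceeds an availability limit or fails to beat 1733.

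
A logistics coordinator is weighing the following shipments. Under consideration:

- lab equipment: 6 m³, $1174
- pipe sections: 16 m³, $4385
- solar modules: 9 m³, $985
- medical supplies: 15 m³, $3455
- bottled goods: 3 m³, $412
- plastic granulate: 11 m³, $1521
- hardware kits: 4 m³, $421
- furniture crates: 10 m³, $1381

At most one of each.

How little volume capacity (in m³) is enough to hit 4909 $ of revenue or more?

22

Need the lightest bundle worth ≥ 4909.
lab equipment + pipe sections: 5559 revenue at 22 m³.
Any bundle with less than 22 m³ falls short of 4909.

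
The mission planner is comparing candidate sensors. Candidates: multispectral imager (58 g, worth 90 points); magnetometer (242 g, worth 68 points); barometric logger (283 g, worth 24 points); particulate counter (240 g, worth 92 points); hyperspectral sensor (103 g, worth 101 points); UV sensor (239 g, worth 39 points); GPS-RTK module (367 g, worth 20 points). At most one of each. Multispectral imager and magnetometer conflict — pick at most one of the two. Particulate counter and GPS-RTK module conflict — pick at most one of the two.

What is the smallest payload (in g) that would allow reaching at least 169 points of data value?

161

Look for the lowest-payload combination reaching 169.
multispectral imager + hyperspectral sensor: 191 data value at 161 g.
Any bundle with less than 161 g falls short of 169.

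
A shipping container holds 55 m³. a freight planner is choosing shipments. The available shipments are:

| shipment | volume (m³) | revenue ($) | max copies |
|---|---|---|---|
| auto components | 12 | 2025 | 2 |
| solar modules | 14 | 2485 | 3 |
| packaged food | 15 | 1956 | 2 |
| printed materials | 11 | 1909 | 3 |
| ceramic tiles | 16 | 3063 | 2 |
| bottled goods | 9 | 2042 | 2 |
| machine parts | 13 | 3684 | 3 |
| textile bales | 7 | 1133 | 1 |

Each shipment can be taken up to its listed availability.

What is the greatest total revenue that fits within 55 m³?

14227

Ranking by ratio (revenue/m³): machine parts 283.38, bottled goods 226.89, ceramic tiles 191.44, solar modules 177.50.
Best packing: bottled goods + 3×machine parts + textile bales — 55 m³, 14227 total.
Every other selection either busts 55 m³ or exceeds an availability limit or fails to beat 14227.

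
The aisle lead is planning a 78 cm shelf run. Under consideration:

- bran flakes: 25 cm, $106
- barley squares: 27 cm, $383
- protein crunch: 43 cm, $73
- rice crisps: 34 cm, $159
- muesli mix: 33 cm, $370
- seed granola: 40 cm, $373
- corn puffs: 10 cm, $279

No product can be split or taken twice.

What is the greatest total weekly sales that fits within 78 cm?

Ranking by ratio (weekly sales/cm): corn puffs 27.90, barley squares 14.19, muesli mix 11.21, seed granola 9.32.
Greedy by ratio would take barley squares + muesli mix + corn puffs: 70 cm used, total 1032.
Dropping muesli mix frees 33 cm; slotting in seed granola (40 cm) lifts the total to 1035 at 77 cm.
Every other selection either busts 78 cm or fails to beat 1035.

1035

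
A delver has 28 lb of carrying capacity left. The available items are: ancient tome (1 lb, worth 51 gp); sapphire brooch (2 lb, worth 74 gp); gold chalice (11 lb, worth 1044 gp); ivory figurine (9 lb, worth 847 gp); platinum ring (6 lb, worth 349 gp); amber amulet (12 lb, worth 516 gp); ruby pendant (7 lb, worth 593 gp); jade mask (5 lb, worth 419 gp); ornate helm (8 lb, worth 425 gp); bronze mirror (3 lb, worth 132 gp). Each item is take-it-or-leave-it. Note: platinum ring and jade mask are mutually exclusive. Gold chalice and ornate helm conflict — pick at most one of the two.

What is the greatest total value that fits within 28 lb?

Best packing: ancient tome + gold chalice + ivory figurine + ruby pendant — 28 lb, 2535 total.
Next best is gold chalice + ivory figurine + ruby pendant at 2484 (27 lb) — short by 51.

2535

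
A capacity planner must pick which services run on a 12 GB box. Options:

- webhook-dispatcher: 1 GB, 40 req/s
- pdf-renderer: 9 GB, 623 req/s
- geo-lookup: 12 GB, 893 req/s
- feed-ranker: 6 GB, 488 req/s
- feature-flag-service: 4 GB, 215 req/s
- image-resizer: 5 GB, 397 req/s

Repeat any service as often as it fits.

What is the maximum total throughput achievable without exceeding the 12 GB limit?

976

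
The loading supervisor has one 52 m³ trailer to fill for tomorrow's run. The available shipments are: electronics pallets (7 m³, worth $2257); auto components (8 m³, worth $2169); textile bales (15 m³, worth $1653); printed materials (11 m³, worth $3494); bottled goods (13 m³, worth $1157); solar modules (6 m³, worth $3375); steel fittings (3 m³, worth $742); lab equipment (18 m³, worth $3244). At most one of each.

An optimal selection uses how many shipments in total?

Best achievable revenue is 14539.
electronics pallets + auto components + printed materials + solar modules + lab equipment hits 14539 at 50 m³.
All optima have 5 shipments.

5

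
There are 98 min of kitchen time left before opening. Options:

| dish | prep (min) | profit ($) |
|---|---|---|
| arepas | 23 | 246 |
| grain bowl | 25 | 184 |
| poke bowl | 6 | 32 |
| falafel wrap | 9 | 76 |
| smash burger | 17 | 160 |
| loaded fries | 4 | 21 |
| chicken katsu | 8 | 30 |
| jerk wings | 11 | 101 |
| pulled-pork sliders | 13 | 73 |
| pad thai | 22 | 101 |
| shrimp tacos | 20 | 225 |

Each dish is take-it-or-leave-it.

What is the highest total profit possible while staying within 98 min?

By profit per min: shrimp tacos 11.25, arepas 10.70, smash burger 9.41 lead.
Taking the top-ratio dishes first gives arepas + falafel wrap + smash burger + loaded fries + jerk wings + pulled-pork sliders + shrimp tacos for 902 (97 min).
The 26 min tied up in falafel wrap and loaded fries and pulled-pork sliders is better spent on grain bowl — total rises to 916 (96 min).
The closest alternative, arepas + grain bowl + falafel wrap + smash burger + loaded fries + shrimp tacos, reaches only 912.

916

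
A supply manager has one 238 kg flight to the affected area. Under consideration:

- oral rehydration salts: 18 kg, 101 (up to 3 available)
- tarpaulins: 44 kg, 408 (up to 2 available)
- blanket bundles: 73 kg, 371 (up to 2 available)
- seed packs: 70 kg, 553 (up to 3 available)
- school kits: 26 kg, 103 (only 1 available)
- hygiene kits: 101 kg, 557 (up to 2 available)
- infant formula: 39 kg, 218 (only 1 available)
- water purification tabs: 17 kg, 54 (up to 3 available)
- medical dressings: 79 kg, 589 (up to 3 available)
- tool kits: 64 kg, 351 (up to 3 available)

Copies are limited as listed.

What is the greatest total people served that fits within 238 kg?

By people served per kg: tarpaulins 9.27, seed packs 7.90, medical dressings 7.46, oral rehydration salts 5.61 lead.
A density-first pass picks 2×tarpaulins + 2×seed packs — 1922 at 228 kg.
Dropping seed packs frees 70 kg; slotting in medical dressings (79 kg) lifts the total to 1958 at 237 kg.
Every other selection either busts 238 kg or exceeds an availability limit or fails to beat 1958.

1958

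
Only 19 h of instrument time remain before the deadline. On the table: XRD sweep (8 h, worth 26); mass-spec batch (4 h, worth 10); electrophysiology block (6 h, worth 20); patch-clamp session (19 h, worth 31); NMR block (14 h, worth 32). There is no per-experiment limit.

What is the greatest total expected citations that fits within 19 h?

3×electrophysiology block uses 18 of the 19 h and totals 60.
Every other selection either busts 19 h or fails to beat 60.

60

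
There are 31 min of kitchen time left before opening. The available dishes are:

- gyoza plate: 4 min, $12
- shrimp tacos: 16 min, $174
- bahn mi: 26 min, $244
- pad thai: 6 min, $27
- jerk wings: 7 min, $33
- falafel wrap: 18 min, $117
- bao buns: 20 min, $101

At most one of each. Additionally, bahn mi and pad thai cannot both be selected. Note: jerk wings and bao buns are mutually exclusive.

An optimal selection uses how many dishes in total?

2

Optimal total is 256.
One optimal bundle: gyoza plate + bahn mi (30 min).
Every optimal selection uses 2 dishes.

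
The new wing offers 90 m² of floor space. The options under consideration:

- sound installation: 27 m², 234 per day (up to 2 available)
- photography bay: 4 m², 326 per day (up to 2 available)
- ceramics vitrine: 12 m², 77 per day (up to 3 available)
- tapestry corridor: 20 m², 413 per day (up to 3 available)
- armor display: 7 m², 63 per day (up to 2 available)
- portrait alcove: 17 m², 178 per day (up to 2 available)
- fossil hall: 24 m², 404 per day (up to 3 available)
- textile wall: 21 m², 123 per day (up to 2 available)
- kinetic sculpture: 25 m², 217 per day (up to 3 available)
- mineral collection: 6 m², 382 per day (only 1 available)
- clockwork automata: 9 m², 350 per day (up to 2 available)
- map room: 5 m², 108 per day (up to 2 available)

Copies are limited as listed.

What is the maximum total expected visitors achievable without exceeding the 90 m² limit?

2839

2×photography bay + 2×tapestry corridor + armor display + mineral collection + 2×clockwork automata + 2×map room uses 89 of the 90 m² and totals 2839.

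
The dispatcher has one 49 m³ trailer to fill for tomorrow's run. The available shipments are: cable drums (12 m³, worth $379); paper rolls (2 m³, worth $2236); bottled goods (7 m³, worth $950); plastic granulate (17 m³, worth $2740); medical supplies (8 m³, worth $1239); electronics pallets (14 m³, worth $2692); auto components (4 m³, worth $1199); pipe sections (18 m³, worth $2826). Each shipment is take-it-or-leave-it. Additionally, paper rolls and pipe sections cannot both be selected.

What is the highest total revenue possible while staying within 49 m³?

Taking paper rolls + plastic granulate + medical supplies + electronics pallets + auto components: 45 m³ used, 10106 in revenue.

10106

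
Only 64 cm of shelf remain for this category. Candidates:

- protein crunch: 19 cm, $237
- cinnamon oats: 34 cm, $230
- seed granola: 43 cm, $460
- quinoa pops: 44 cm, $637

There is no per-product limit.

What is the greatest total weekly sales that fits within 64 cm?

874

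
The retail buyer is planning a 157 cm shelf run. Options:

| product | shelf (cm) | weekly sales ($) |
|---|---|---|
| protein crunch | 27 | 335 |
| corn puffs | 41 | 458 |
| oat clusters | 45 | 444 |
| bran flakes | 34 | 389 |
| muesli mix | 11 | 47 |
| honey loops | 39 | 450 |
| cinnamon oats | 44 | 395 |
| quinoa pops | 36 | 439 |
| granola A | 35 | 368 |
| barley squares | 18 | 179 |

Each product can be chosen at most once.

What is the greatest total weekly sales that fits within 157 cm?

Taking the top-ratio products first gives protein crunch + bran flakes + honey loops + quinoa pops + barley squares for 1792 (154 cm).
Dropping honey loops frees 39 cm; slotting in corn puffs (41 cm) lifts the total to 1800 at 156 cm.
Next best is protein crunch + bran flakes + honey loops + quinoa pops + barley squares at 1792 (154 cm) — short by 8.

1800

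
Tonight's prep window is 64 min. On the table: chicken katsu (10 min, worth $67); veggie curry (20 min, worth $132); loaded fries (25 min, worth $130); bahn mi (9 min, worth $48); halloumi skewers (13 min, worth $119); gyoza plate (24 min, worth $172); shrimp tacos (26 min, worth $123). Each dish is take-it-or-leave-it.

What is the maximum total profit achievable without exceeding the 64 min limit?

423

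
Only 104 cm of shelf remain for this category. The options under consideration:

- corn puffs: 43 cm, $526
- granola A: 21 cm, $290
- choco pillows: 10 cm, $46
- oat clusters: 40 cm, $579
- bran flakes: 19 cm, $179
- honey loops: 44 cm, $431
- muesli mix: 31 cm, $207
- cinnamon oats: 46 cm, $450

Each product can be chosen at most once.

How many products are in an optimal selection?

3

Optimal total is 1395.
corn puffs + granola A + oat clusters hits 1395 at 104 cm.
All optima have 3 products.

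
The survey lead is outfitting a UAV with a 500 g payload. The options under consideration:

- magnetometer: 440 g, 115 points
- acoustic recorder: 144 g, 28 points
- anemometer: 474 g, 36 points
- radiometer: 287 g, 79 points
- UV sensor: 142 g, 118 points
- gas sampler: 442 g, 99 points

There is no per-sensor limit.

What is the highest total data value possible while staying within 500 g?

354

Best packing: 3×UV sensor — 426 g, 354 total.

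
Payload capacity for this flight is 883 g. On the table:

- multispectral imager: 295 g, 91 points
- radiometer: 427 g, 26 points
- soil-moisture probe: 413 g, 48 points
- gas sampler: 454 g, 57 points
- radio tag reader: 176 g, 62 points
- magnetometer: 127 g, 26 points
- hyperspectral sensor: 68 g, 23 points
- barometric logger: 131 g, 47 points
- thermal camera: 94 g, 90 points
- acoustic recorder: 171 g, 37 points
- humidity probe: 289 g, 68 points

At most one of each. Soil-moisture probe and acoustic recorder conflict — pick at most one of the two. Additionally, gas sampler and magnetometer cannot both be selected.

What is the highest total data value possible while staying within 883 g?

327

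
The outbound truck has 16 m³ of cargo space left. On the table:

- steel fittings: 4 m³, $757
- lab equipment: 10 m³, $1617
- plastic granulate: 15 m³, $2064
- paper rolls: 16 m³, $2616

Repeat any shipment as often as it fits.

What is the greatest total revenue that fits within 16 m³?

3028

Taking 4×steel fittings: 16 m³ used, 3028 in revenue.
That's the maximum — no swap from here does better than 3028.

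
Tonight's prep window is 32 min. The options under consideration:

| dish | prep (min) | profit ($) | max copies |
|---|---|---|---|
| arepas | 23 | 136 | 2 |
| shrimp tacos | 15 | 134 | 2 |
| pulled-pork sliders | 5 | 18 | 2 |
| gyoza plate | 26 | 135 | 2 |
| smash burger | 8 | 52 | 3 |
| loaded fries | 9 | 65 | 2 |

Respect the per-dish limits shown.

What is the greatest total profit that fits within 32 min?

268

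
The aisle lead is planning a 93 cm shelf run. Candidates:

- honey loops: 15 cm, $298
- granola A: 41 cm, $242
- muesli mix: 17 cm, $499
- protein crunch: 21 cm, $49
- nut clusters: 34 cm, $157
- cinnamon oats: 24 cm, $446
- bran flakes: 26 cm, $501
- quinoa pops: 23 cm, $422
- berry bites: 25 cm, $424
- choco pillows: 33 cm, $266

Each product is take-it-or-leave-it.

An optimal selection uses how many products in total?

Optimal total is 1870.
One optimal bundle: muesli mix + cinnamon oats + bran flakes + berry bites (92 cm).
All optima have 4 products.

4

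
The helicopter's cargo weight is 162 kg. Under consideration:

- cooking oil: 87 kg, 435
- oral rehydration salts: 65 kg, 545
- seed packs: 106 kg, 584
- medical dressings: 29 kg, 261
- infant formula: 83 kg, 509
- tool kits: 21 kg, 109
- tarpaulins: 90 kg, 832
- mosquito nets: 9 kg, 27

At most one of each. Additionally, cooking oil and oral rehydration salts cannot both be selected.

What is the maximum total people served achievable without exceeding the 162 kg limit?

Density check — tarpaulins 9.24, medical dressings 9.00, oral rehydration salts 8.38, infant formula 6.13 are the best per kg.
A density-first pass picks medical dressings + tool kits + tarpaulins + mosquito nets — 1229 at 149 kg.
The 59 kg tied up in medical dressings and tool kits and mosquito nets is better spent on oral rehydration salts — total rises to 1377 (155 kg).
No other feasible combination exceeds 1377.

1377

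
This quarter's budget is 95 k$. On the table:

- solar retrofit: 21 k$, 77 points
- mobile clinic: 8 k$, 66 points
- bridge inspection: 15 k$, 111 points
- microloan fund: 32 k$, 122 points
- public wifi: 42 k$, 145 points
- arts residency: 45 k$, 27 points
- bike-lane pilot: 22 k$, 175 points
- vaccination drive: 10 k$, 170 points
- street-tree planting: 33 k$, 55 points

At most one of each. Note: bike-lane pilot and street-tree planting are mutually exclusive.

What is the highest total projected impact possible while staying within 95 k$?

Best packing: mobile clinic + bridge inspection + microloan fund + bike-lane pilot + vaccination drive — 87 k$, 644 total.
Next best is solar retrofit + mobile clinic + microloan fund + bike-lane pilot + vaccination drive at 610 (93 k$) — short by 34.

644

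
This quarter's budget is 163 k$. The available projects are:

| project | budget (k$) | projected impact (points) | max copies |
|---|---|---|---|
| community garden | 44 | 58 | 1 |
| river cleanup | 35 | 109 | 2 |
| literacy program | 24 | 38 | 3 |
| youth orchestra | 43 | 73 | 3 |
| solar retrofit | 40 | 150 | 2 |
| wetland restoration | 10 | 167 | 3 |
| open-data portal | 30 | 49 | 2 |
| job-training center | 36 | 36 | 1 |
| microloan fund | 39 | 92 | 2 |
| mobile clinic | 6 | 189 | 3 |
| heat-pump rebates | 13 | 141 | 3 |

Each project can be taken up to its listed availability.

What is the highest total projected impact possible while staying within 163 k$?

1750

The ratio ordering already packs tightly: river cleanup + solar retrofit + 3×wetland restoration + 3×mobile clinic + 3×heat-pump rebates, 162 k$, 1750.
No other feasible combination exceeds 1750.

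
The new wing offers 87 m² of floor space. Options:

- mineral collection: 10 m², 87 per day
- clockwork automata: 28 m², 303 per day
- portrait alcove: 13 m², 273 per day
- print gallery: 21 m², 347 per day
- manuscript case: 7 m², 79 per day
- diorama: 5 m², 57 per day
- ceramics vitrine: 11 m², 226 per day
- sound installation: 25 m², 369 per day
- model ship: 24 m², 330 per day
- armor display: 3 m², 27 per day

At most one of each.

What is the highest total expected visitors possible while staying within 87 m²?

1381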